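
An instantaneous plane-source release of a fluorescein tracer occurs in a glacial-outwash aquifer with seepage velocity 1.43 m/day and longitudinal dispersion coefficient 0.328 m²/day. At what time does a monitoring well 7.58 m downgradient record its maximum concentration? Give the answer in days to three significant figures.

5.14 days

For the 1D instantaneous-source solution, setting ∂C/∂t = 0 at fixed x gives v²t² + 2Dt − x² = 0, so t = (√(D² + v²x²) − D)/v².
√(D² + v²x²) = √(0.328² + 1.43² × 7.58²) = 10.84; v² = 2.0449.
t = (10.84 − 0.328)/2.0449 = 5.14 days (vs. the pure-advection estimate x/v = 5.30 d).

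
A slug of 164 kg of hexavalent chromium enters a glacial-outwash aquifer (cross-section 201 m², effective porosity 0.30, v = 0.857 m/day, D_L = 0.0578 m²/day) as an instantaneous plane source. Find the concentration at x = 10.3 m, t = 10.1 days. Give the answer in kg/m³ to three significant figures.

0.315 kg/m³

For an instantaneous plane source, C(x,t) = M/(n_e·A·√(4πDt)) · exp(−(x−vt)²/(4Dt)), with n_e·A the pore (flow) area.
Plume center vt = 0.857 × 10.1 = 8.6557 m, so the well at 10.3 m is 1.6443 m downgradient of the peak.
√(4πDt) = 2.709 m, giving peak height M/(n_e·A·√(4πDt)) = 164/(0.30 × 201 × 2.709) = 1.004 kg/m³.
(x−vt)²/(4Dt) = (1.6443)²/(4 × 0.0578 × 10.1) = 1.158; exp(−1.158) = 0.3141.
C = 1.004 × 0.3141 = 0.315 kg/m³.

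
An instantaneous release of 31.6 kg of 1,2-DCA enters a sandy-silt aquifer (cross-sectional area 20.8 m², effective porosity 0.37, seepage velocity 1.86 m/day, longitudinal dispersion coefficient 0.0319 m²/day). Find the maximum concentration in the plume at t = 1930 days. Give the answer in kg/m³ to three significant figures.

The peak of an instantaneous 1D plume sits at x = vt; there the Gaussian factor is 1 and C_max = M/(n_e·A·√(4πDt)), where n_e·A is the pore area the mass is dissolved in.
√(4πDt) = √(4π × 0.0319 × 1930) = 27.81 m, so C_max = 31.6/(0.37 × 20.8 × 27.81) = 0.148 kg/m³.

0.148 kg/m³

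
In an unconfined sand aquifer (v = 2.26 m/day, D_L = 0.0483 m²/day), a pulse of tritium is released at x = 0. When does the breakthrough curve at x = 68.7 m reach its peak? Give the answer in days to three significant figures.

For the 1D instantaneous-source solution, setting ∂C/∂t = 0 at fixed x gives v²t² + 2Dt − x² = 0, so t = (√(D² + v²x²) − D)/v².
√(D² + v²x²) = √(0.0483² + 2.26² × 68.7²) = 155.3; v² = 5.1076.
t = (155.3 − 0.0483)/5.1076 = 30.4 days (vs. the pure-advection estimate x/v = 30.4 d).

30.4 days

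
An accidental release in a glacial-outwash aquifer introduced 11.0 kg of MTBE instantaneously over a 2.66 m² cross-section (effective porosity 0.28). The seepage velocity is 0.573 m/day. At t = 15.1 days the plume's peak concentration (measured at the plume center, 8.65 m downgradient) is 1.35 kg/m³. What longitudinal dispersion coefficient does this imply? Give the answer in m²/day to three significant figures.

At the plume center C_max = M/(n_e·A·√(4πDt)), so D = M²/(4πt·(n_e·A·C_max)²).
n_e·A·C_max = 0.28 × 2.66 × 1.35 = 1.005 kg/m.
D = 11.0²/(4π × 15.1 × 1.005²) = 0.631 m²/day.

0.631 m²/day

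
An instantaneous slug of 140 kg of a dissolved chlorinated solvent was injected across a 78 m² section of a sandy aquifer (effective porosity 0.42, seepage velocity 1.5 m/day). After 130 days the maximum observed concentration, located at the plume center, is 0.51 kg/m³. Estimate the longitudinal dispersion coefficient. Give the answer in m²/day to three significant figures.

At the plume center C_max = M/(n_e·A·√(4πDt)), so D = M²/(4πt·(n_e·A·C_max)²).
n_e·A·C_max = 0.42 × 78 × 0.51 = 16.71 kg/m.
D = 140²/(4π × 130 × 16.71²) = 0.0430 m²/day.

0.0430 m²/day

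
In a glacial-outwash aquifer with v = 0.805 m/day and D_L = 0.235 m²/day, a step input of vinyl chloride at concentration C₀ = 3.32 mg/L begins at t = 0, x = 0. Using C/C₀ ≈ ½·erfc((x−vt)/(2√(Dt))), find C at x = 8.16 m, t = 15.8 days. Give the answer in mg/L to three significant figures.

3.16 mg/L

For a continuous step input, C/C₀ ≈ ½·erfc((x−vt)/(2√(Dt))).
vt = 0.805 × 15.8 = 12.719 m and 2√(Dt) = 2√(0.235 × 15.8) = 3.854 m.
Argument (x−vt)/(2√(Dt)) = (8.16 − 12.719)/3.854 = -1.183; ½·erfc(-1.183) = 0.9528.
C = 3.32 × 0.9528 = 3.16 mg/L.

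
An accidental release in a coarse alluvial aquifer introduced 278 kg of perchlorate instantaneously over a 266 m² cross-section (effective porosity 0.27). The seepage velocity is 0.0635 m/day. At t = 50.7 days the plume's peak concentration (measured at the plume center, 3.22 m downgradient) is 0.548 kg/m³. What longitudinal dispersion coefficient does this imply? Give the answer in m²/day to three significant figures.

At the plume center C_max = M/(n_e·A·√(4πDt)), so D = M²/(4πt·(n_e·A·C_max)²).
n_e·A·C_max = 0.27 × 266 × 0.548 = 39.36 kg/m.
D = 278²/(4π × 50.7 × 39.36²) = 0.0783 m²/day.

0.0783 m²/day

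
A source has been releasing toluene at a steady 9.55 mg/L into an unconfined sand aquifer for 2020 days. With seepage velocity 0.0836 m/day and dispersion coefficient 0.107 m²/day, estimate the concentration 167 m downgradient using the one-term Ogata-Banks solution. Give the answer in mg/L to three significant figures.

For a continuous step input, C/C₀ ≈ ½·erfc((x−vt)/(2√(Dt))).
vt = 0.0836 × 2020 = 168.872 m and 2√(Dt) = 2√(0.107 × 2020) = 29.40 m.
Argument (x−vt)/(2√(Dt)) = (167 − 168.872)/29.40 = -0.06367; ½·erfc(-0.06367) = 0.5359.
C = 9.55 × 0.5359 = 5.12 mg/L.

5.12 mg/L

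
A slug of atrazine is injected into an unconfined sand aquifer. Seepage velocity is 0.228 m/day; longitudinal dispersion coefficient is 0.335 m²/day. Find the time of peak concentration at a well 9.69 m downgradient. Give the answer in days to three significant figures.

For the 1D instantaneous-source solution, setting ∂C/∂t = 0 at fixed x gives v²t² + 2Dt − x² = 0, so t = (√(D² + v²x²) − D)/v².
√(D² + v²x²) = √(0.335² + 0.228² × 9.69²) = 2.235; v² = 0.051984.
t = (2.235 − 0.335)/0.051984 = 36.5 days (vs. the pure-advection estimate x/v = 42.5 d).

36.5 days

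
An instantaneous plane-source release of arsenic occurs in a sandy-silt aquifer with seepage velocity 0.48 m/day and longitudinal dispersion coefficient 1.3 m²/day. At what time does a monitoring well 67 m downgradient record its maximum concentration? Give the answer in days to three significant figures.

134 days

For the 1D instantaneous-source solution, setting ∂C/∂t = 0 at fixed x gives v²t² + 2Dt − x² = 0, so t = (√(D² + v²x²) − D)/v².
√(D² + v²x²) = √(1.3² + 0.48² × 67²) = 32.19; v² = 0.2304.
t = (32.19 − 1.3)/0.2304 = 134 days (vs. the pure-advection estimate x/v = 140 d).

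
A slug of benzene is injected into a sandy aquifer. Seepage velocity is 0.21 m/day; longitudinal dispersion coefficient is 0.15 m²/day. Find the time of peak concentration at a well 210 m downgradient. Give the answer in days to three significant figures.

997 days

For the 1D instantaneous-source solution, setting ∂C/∂t = 0 at fixed x gives v²t² + 2Dt − x² = 0, so t = (√(D² + v²x²) − D)/v².
√(D² + v²x²) = √(0.15² + 0.21² × 210²) = 44.10; v² = 0.0441.
t = (44.10 − 0.15)/0.0441 = 997 days (vs. the pure-advection estimate x/v = 1000 d).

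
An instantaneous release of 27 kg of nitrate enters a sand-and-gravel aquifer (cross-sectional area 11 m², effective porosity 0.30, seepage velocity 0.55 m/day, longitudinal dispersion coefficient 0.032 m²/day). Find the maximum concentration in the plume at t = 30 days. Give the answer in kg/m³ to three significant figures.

2.36 kg/m³

The peak of an instantaneous 1D plume sits at x = vt; there the Gaussian factor is 1 and C_max = M/(n_e·A·√(4πDt)), where n_e·A is the pore area the mass is dissolved in.
√(4πDt) = √(4π × 0.032 × 30) = 3.473 m, so C_max = 27/(0.30 × 11 × 3.473) = 2.36 kg/m³.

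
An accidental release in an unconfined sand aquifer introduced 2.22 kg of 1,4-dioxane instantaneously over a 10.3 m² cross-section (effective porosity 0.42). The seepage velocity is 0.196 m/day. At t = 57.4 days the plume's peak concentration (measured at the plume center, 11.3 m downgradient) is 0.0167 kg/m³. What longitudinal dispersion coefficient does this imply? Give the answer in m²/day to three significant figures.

1.31 m²/day

At the plume center C_max = M/(n_e·A·√(4πDt)), so D = M²/(4πt·(n_e·A·C_max)²).
n_e·A·C_max = 0.42 × 10.3 × 0.0167 = 0.07224 kg/m.
D = 2.22²/(4π × 57.4 × 0.07224²) = 1.31 m²/day.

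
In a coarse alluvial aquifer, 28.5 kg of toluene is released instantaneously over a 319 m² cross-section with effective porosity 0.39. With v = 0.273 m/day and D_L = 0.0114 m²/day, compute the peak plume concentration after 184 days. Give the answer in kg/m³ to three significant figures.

The peak of an instantaneous 1D plume sits at x = vt; there the Gaussian factor is 1 and C_max = M/(n_e·A·√(4πDt)), where n_e·A is the pore area the mass is dissolved in.
√(4πDt) = √(4π × 0.0114 × 184) = 5.134 m, so C_max = 28.5/(0.39 × 319 × 5.134) = 0.0446 kg/m³.

0.0446 kg/m³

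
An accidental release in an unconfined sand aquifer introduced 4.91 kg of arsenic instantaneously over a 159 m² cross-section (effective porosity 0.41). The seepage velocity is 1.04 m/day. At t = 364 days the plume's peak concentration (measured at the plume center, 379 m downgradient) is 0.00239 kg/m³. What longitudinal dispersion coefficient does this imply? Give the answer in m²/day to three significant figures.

0.217 m²/day

At the plume center C_max = M/(n_e·A·√(4πDt)), so D = M²/(4πt·(n_e·A·C_max)²).
n_e·A·C_max = 0.41 × 159 × 0.00239 = 0.1558 kg/m.
D = 4.91²/(4π × 364 × 0.1558²) = 0.217 m²/day.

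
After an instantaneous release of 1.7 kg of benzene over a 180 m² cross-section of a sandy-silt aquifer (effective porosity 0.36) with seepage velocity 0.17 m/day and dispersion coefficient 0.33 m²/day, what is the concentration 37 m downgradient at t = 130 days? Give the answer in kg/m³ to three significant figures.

0.000310 kg/m³

For an instantaneous plane source, C(x,t) = M/(n_e·A·√(4πDt)) · exp(−(x−vt)²/(4Dt)), with n_e·A the pore (flow) area.
Plume center vt = 0.17 × 130 = 22.1 m, so the well at 37 m is 14.9 m downgradient of the peak.
√(4πDt) = 23.22 m, giving peak height M/(n_e·A·√(4πDt)) = 1.7/(0.36 × 180 × 23.22) = 0.001130 kg/m³.
(x−vt)²/(4Dt) = (14.9)²/(4 × 0.33 × 130) = 1.294; exp(−1.294) = 0.2742.
C = 0.001130 × 0.2742 = 0.000310 kg/m³.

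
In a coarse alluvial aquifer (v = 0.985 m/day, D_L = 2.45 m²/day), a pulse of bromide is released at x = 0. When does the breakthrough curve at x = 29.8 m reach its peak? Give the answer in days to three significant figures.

For the 1D instantaneous-source solution, setting ∂C/∂t = 0 at fixed x gives v²t² + 2Dt − x² = 0, so t = (√(D² + v²x²) − D)/v².
√(D² + v²x²) = √(2.45² + 0.985² × 29.8²) = 29.46; v² = 0.970225.
t = (29.46 − 2.45)/0.970225 = 27.8 days (vs. the pure-advection estimate x/v = 30.3 d).

27.8 days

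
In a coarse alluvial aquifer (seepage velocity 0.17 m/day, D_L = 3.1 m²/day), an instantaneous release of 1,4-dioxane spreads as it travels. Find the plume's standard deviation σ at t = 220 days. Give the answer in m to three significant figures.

Dispersive spreading gives a Gaussian with σ² = 2Dt; advection only shifts the center.
σ = √(2 × 3.1 × 220) = 36.9 m.

36.9 m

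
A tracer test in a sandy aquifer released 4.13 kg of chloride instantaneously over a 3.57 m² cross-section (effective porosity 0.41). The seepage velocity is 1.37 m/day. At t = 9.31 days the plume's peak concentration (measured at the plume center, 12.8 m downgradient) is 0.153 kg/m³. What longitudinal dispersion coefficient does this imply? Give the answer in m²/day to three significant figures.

At the plume center C_max = M/(n_e·A·√(4πDt)), so D = M²/(4πt·(n_e·A·C_max)²).
n_e·A·C_max = 0.41 × 3.57 × 0.153 = 0.2239 kg/m.
D = 4.13²/(4π × 9.31 × 0.2239²) = 2.91 m²/day.

2.91 m²/day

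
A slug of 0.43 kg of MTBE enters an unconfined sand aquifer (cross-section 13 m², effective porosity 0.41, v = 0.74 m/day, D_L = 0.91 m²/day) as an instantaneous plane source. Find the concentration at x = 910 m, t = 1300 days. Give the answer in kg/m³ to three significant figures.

0.000374 kg/m³

For an instantaneous plane source, C(x,t) = M/(n_e·A·√(4πDt)) · exp(−(x−vt)²/(4Dt)), with n_e·A the pore (flow) area.
Plume center vt = 0.74 × 1300 = 962 m, so the well at 910 m is 52 m upgradient of the peak.
√(4πDt) = 121.9 m, giving peak height M/(n_e·A·√(4πDt)) = 0.43/(0.41 × 13 × 121.9) = 0.0006618 kg/m³.
(x−vt)²/(4Dt) = (-52)²/(4 × 0.91 × 1300) = 0.5714; exp(−0.5714) = 0.5647.
C = 0.0006618 × 0.5647 = 0.000374 kg/m³.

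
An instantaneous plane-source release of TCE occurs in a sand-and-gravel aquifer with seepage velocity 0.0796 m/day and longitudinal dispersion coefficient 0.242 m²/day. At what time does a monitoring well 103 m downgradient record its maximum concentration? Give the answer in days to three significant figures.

1260 days

For the 1D instantaneous-source solution, setting ∂C/∂t = 0 at fixed x gives v²t² + 2Dt − x² = 0, so t = (√(D² + v²x²) − D)/v².
√(D² + v²x²) = √(0.242² + 0.0796² × 103²) = 8.202; v² = 0.00633616.
t = (8.202 − 0.242)/0.00633616 = 1260 days (vs. the pure-advection estimate x/v = 1290 d).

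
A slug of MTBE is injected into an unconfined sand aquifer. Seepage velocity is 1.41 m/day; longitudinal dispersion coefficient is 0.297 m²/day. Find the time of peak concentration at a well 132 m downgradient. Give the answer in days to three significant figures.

For the 1D instantaneous-source solution, setting ∂C/∂t = 0 at fixed x gives v²t² + 2Dt − x² = 0, so t = (√(D² + v²x²) − D)/v².
√(D² + v²x²) = √(0.297² + 1.41² × 132²) = 186.1; v² = 1.9881.
t = (186.1 − 0.297)/1.9881 = 93.5 days (vs. the pure-advection estimate x/v = 93.6 d).

93.5 days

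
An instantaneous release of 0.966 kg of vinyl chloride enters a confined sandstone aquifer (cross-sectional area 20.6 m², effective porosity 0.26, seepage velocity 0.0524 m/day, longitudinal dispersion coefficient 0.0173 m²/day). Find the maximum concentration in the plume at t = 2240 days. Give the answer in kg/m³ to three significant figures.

0.00817 kg/m³

The peak of an instantaneous 1D plume sits at x = vt; there the Gaussian factor is 1 and C_max = M/(n_e·A·√(4πDt)), where n_e·A is the pore area the mass is dissolved in.
√(4πDt) = √(4π × 0.0173 × 2240) = 22.07 m, so C_max = 0.966/(0.26 × 20.6 × 22.07) = 0.00817 kg/m³.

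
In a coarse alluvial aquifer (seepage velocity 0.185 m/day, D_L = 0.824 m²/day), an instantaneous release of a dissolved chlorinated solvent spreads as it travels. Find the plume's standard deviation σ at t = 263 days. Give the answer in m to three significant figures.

20.8 m

Dispersive spreading gives a Gaussian with σ² = 2Dt; advection only shifts the center.
σ = √(2 × 0.824 × 263) = 20.8 m.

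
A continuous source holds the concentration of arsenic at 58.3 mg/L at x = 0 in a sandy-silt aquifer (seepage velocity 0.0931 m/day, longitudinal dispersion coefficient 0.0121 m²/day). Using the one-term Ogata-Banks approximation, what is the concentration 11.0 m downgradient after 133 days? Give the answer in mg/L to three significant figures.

For a continuous step input, C/C₀ ≈ ½·erfc((x−vt)/(2√(Dt))).
vt = 0.0931 × 133 = 12.3823 m and 2√(Dt) = 2√(0.0121 × 133) = 2.537 m.
Argument (x−vt)/(2√(Dt)) = (11.0 − 12.3823)/2.537 = -0.5449; ½·erfc(-0.5449) = 0.7795.
C = 58.3 × 0.7795 = 45.4 mg/L.

45.4 mg/L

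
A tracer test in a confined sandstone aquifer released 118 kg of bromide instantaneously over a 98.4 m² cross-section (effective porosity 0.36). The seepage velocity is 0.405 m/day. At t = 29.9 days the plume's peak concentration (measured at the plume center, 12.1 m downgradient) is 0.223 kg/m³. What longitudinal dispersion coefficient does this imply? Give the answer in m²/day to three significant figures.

0.594 m²/day

At the plume center C_max = M/(n_e·A·√(4πDt)), so D = M²/(4πt·(n_e·A·C_max)²).
n_e·A·C_max = 0.36 × 98.4 × 0.223 = 7.900 kg/m.
D = 118²/(4π × 29.9 × 7.900²) = 0.594 m²/day.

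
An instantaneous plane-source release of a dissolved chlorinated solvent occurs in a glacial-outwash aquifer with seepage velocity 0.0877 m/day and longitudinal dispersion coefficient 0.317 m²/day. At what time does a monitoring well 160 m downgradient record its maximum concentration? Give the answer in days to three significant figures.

1780 days

For the 1D instantaneous-source solution, setting ∂C/∂t = 0 at fixed x gives v²t² + 2Dt − x² = 0, so t = (√(D² + v²x²) − D)/v².
√(D² + v²x²) = √(0.317² + 0.0877² × 160²) = 14.04; v² = 0.00769129.
t = (14.04 − 0.317)/0.00769129 = 1780 days (vs. the pure-advection estimate x/v = 1820 d).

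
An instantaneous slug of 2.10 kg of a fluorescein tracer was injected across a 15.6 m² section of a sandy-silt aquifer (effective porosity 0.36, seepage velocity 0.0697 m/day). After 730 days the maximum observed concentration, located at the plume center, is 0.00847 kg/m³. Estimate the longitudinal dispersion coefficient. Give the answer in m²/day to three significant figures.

At the plume center C_max = M/(n_e·A·√(4πDt)), so D = M²/(4πt·(n_e·A·C_max)²).
n_e·A·C_max = 0.36 × 15.6 × 0.00847 = 0.04757 kg/m.
D = 2.10²/(4π × 730 × 0.04757²) = 0.212 m²/day.

0.212 m²/day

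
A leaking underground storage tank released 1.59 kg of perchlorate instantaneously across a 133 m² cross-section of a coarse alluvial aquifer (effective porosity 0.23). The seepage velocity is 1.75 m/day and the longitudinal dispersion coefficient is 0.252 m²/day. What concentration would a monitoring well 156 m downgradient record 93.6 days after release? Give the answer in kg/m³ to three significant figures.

0.00158 kg/m³

For an instantaneous plane source, C(x,t) = M/(n_e·A·√(4πDt)) · exp(−(x−vt)²/(4Dt)), with n_e·A the pore (flow) area.
Plume center vt = 1.75 × 93.6 = 163.8 m, so the well at 156 m is 7.8 m upgradient of the peak.
√(4πDt) = 17.22 m, giving peak height M/(n_e·A·√(4πDt)) = 1.59/(0.23 × 133 × 17.22) = 0.003018 kg/m³.
(x−vt)²/(4Dt) = (-7.8)²/(4 × 0.252 × 93.6) = 0.6448; exp(−0.6448) = 0.5248.
C = 0.003018 × 0.5248 = 0.00158 kg/m³.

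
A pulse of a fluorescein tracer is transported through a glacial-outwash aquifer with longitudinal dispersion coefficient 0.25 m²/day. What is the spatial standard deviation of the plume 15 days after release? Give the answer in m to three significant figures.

2.74 m

Dispersive spreading gives a Gaussian with σ² = 2Dt; advection only shifts the center.
σ = √(2 × 0.25 × 15) = 2.74 m.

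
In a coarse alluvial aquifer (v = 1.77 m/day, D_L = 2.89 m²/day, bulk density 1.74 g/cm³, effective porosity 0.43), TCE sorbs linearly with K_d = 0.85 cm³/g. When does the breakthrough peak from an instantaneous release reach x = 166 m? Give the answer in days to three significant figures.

412 days

Retardation factor R = 1 + ρ_b·K_d/n = 1 + 1.74 × 0.85/0.43 = 4.440.
Sorption retards both mechanisms: v_R = v/R = 0.3986 m/day, D_R = D/R = 0.6509 m²/day.
Peak time from v_R²t² + 2D_R t − x² = 0: t = (√(D_R² + v_R²x²) − D_R)/v_R².
√(D_R² + v_R²x²) = √(0.6509² + 0.3986² × 166²) = 66.17; v_R² = 0.1589.
t = (66.17 − 0.6509)/0.1589 = 412 days.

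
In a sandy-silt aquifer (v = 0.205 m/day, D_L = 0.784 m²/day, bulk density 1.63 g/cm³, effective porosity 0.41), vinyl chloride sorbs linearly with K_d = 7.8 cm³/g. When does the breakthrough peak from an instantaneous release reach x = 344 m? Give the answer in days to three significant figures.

53100 days

Retardation factor R = 1 + ρ_b·K_d/n = 1 + 1.63 × 7.8/0.41 = 32.01.
Sorption retards both mechanisms: v_R = v/R = 0.006404 m/day, D_R = D/R = 0.02449 m²/day.
Peak time from v_R²t² + 2D_R t − x² = 0: t = (√(D_R² + v_R²x²) − D_R)/v_R².
√(D_R² + v_R²x²) = √(0.02449² + 0.006404² × 344²) = 2.203; v_R² = 4.101e-05.
t = (2.203 − 0.02449)/4.101e-05 = 53100 days.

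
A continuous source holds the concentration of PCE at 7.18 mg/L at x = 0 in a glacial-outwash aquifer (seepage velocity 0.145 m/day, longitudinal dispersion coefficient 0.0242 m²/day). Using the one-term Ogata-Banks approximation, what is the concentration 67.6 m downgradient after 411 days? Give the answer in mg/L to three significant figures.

For a continuous step input, C/C₀ ≈ ½·erfc((x−vt)/(2√(Dt))).
vt = 0.145 × 411 = 59.595 m and 2√(Dt) = 2√(0.0242 × 411) = 6.308 m.
Argument (x−vt)/(2√(Dt)) = (67.6 − 59.595)/6.308 = 1.269; ½·erfc(1.269) = 0.03636.
C = 7.18 × 0.03636 = 0.261 mg/L.

0.261 mg/L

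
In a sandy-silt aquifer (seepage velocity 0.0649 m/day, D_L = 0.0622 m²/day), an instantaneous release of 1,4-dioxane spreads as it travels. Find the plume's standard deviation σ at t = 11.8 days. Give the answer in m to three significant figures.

1.21 m

Dispersive spreading gives a Gaussian with σ² = 2Dt; advection only shifts the center.
σ = √(2 × 0.0622 × 11.8) = 1.21 m.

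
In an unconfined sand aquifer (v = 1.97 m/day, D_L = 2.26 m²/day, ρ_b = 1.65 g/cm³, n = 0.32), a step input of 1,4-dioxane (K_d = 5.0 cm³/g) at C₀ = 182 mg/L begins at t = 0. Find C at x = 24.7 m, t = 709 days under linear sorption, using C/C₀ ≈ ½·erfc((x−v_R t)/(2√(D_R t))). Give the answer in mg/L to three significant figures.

181 mg/L

Retardation factor R = 1 + ρ_b·K_d/n = 1 + 1.65 × 5.0/0.32 = 26.78.
Sorption retards both mechanisms: v_R = v/R = 0.07356 m/day, D_R = D/R = 0.08439 m²/day.
v_R·t = 0.07356 × 709 = 52.15404 m; 2√(D_R t) = 15.47 m; argument = (24.7 − 52.15404)/15.47 = -1.775.
C = C₀ × ½·erfc(-1.775) = 182 × 0.9940 = 181 mg/L.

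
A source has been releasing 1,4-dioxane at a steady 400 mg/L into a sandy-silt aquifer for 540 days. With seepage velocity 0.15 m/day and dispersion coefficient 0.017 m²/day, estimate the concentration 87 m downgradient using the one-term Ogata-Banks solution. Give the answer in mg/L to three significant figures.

32.3 mg/L

For a continuous step input, C/C₀ ≈ ½·erfc((x−vt)/(2√(Dt))).
vt = 0.15 × 540 = 81 m and 2√(Dt) = 2√(0.017 × 540) = 6.060 m.
Argument (x−vt)/(2√(Dt)) = (87 − 81)/6.060 = 0.9901; ½·erfc(0.9901) = 0.08072.
C = 400 × 0.08072 = 32.3 mg/L.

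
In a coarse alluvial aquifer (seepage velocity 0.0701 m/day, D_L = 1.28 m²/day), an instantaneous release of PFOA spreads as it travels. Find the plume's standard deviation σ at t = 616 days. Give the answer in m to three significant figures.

Dispersive spreading gives a Gaussian with σ² = 2Dt; advection only shifts the center.
σ = √(2 × 1.28 × 616) = 39.7 m.

39.7 m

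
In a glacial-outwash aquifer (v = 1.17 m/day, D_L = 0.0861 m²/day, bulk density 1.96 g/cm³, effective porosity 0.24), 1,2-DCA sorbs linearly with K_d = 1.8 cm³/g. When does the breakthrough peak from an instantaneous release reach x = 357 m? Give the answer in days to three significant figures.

Retardation factor R = 1 + ρ_b·K_d/n = 1 + 1.96 × 1.8/0.24 = 15.70.
Sorption retards both mechanisms: v_R = v/R = 0.07452 m/day, D_R = D/R = 0.005484 m²/day.
Peak time from v_R²t² + 2D_R t − x² = 0: t = (√(D_R² + v_R²x²) − D_R)/v_R².
√(D_R² + v_R²x²) = √(0.005484² + 0.07452² × 357²) = 26.60; v_R² = 0.005553.
t = (26.60 − 0.005484)/0.005553 = 4790 days.

4790 days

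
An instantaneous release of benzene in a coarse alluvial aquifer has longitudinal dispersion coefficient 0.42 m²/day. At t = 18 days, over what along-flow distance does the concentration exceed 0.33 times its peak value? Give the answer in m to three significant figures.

The plume is Gaussian with σ = √(2Dt) = √(2 × 0.42 × 18) = 3.888 m.
C/C_peak = exp(−Δx²/(2σ²)) = 0.33 ⇒ Δx = σ·√(−2 ln 0.33) = 3.888 × 1.489 = 5.789 m.
Width = 2Δx = 11.6 m.

11.6 m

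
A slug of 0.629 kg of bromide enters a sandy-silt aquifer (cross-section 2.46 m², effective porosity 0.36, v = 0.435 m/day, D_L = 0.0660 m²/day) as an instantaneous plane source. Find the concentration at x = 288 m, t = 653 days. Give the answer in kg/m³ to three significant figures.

For an instantaneous plane source, C(x,t) = M/(n_e·A·√(4πDt)) · exp(−(x−vt)²/(4Dt)), with n_e·A the pore (flow) area.
Plume center vt = 0.435 × 653 = 284.055 m, so the well at 288 m is 3.945 m downgradient of the peak.
√(4πDt) = 23.27 m, giving peak height M/(n_e·A·√(4πDt)) = 0.629/(0.36 × 2.46 × 23.27) = 0.03052 kg/m³.
(x−vt)²/(4Dt) = (3.945)²/(4 × 0.0660 × 653) = 0.09028; exp(−0.09028) = 0.9137.
C = 0.03052 × 0.9137 = 0.0279 kg/m³.

0.0279 kg/m³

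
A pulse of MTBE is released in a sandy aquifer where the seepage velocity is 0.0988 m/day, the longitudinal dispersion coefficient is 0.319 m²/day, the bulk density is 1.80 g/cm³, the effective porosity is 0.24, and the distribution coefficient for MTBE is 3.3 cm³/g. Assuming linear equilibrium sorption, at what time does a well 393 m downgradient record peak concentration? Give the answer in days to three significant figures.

102000 days

Retardation factor R = 1 + ρ_b·K_d/n = 1 + 1.80 × 3.3/0.24 = 25.75.
Sorption retards both mechanisms: v_R = v/R = 0.003837 m/day, D_R = D/R = 0.01239 m²/day.
Peak time from v_R²t² + 2D_R t − x² = 0: t = (√(D_R² + v_R²x²) − D_R)/v_R².
√(D_R² + v_R²x²) = √(0.01239² + 0.003837² × 393²) = 1.508; v_R² = 1.472e-05.
t = (1.508 − 0.01239)/1.472e-05 = 102000 days.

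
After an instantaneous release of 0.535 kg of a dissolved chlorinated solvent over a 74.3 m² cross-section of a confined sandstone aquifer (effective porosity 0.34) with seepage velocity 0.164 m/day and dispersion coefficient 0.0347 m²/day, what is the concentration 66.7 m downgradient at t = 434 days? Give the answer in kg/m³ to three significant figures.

For an instantaneous plane source, C(x,t) = M/(n_e·A·√(4πDt)) · exp(−(x−vt)²/(4Dt)), with n_e·A the pore (flow) area.
Plume center vt = 0.164 × 434 = 71.176 m, so the well at 66.7 m is 4.476 m upgradient of the peak.
√(4πDt) = 13.76 m, giving peak height M/(n_e·A·√(4πDt)) = 0.535/(0.34 × 74.3 × 13.76) = 0.001539 kg/m³.
(x−vt)²/(4Dt) = (-4.476)²/(4 × 0.0347 × 434) = 0.3326; exp(−0.3326) = 0.7171.
C = 0.001539 × 0.7171 = 0.00110 kg/m³.

0.00110 kg/m³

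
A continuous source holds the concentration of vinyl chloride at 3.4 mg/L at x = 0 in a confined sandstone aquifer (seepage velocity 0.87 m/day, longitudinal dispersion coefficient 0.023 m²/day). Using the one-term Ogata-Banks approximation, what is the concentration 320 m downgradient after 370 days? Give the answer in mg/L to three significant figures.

For a continuous step input, C/C₀ ≈ ½·erfc((x−vt)/(2√(Dt))).
vt = 0.87 × 370 = 321.9 m and 2√(Dt) = 2√(0.023 × 370) = 5.834 m.
Argument (x−vt)/(2√(Dt)) = (320 − 321.9)/5.834 = -0.3257; ½·erfc(-0.3257) = 0.6775.
C = 3.4 × 0.6775 = 2.30 mg/L.

2.30 mg/L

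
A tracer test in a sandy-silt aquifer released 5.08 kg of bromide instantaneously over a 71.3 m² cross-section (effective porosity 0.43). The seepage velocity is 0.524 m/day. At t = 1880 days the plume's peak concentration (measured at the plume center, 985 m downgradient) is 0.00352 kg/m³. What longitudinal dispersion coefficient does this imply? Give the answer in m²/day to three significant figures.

0.0938 m²/day

At the plume center C_max = M/(n_e·A·√(4πDt)), so D = M²/(4πt·(n_e·A·C_max)²).
n_e·A·C_max = 0.43 × 71.3 × 0.00352 = 0.1079 kg/m.
D = 5.08²/(4π × 1880 × 0.1079²) = 0.0938 m²/day.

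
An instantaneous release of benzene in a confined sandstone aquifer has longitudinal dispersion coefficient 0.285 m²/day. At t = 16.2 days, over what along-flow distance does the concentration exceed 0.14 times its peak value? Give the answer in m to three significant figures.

12.1 m

The plume is Gaussian with σ = √(2Dt) = √(2 × 0.285 × 16.2) = 3.039 m.
C/C_peak = exp(−Δx²/(2σ²)) = 0.14 ⇒ Δx = σ·√(−2 ln 0.14) = 3.039 × 1.983 = 6.026 m.
Width = 2Δx = 12.1 m.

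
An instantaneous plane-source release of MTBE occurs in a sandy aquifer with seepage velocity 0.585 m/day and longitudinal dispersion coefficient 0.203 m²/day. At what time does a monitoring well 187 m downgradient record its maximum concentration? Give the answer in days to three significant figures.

For the 1D instantaneous-source solution, setting ∂C/∂t = 0 at fixed x gives v²t² + 2Dt − x² = 0, so t = (√(D² + v²x²) − D)/v².
√(D² + v²x²) = √(0.203² + 0.585² × 187²) = 109.4; v² = 0.342225.
t = (109.4 − 0.203)/0.342225 = 319 days (vs. the pure-advection estimate x/v = 320 d).

319 days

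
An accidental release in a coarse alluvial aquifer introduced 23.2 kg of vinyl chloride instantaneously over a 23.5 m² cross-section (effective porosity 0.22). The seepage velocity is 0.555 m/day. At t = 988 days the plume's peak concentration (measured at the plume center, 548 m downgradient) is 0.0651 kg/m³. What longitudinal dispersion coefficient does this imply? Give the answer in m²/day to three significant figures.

0.383 m²/day

At the plume center C_max = M/(n_e·A·√(4πDt)), so D = M²/(4πt·(n_e·A·C_max)²).
n_e·A·C_max = 0.22 × 23.5 × 0.0651 = 0.3366 kg/m.
D = 23.2²/(4π × 988 × 0.3366²) = 0.383 m²/day.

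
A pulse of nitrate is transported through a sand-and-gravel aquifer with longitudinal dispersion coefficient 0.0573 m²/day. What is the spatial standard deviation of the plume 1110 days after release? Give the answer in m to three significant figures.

11.3 m

Dispersive spreading gives a Gaussian with σ² = 2Dt; advection only shifts the center.
σ = √(2 × 0.0573 × 1110) = 11.3 m.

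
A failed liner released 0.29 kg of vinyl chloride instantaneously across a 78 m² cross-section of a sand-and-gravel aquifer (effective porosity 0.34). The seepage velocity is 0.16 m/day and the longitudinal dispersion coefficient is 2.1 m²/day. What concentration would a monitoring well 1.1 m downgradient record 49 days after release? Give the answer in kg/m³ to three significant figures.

0.000272 kg/m³

For an instantaneous plane source, C(x,t) = M/(n_e·A·√(4πDt)) · exp(−(x−vt)²/(4Dt)), with n_e·A the pore (flow) area.
Plume center vt = 0.16 × 49 = 7.84 m, so the well at 1.1 m is 6.74 m upgradient of the peak.
√(4πDt) = 35.96 m, giving peak height M/(n_e·A·√(4πDt)) = 0.29/(0.34 × 78 × 35.96) = 0.0003041 kg/m³.
(x−vt)²/(4Dt) = (-6.74)²/(4 × 2.1 × 49) = 0.1104; exp(−0.1104) = 0.8955.
C = 0.0003041 × 0.8955 = 0.000272 kg/m³.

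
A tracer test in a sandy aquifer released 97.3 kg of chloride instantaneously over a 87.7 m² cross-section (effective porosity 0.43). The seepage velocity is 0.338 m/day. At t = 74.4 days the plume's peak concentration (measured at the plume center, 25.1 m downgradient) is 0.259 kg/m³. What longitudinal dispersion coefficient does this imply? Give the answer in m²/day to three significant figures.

At the plume center C_max = M/(n_e·A·√(4πDt)), so D = M²/(4πt·(n_e·A·C_max)²).
n_e·A·C_max = 0.43 × 87.7 × 0.259 = 9.767 kg/m.
D = 97.3²/(4π × 74.4 × 9.767²) = 0.106 m²/day.

0.106 m²/day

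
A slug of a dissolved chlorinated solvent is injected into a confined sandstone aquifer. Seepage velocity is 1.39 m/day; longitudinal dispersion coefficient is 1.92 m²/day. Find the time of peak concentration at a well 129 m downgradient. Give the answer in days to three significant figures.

91.8 days

For the 1D instantaneous-source solution, setting ∂C/∂t = 0 at fixed x gives v²t² + 2Dt − x² = 0, so t = (√(D² + v²x²) − D)/v².
√(D² + v²x²) = √(1.92² + 1.39² × 129²) = 179.3; v² = 1.9321.
t = (179.3 − 1.92)/1.9321 = 91.8 days (vs. the pure-advection estimate x/v = 92.8 d).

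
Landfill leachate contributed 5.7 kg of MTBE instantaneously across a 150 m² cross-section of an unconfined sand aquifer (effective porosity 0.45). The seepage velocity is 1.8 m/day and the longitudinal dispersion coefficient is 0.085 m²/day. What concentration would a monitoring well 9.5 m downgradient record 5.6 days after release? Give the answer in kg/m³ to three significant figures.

0.0289 kg/m³

For an instantaneous plane source, C(x,t) = M/(n_e·A·√(4πDt)) · exp(−(x−vt)²/(4Dt)), with n_e·A the pore (flow) area.
Plume center vt = 1.8 × 5.6 = 10.08 m, so the well at 9.5 m is 0.58 m upgradient of the peak.
√(4πDt) = 2.446 m, giving peak height M/(n_e·A·√(4πDt)) = 5.7/(0.45 × 150 × 2.446) = 0.03452 kg/m³.
(x−vt)²/(4Dt) = (-0.58)²/(4 × 0.085 × 5.6) = 0.1767; exp(−0.1767) = 0.8380.
C = 0.03452 × 0.8380 = 0.0289 kg/m³.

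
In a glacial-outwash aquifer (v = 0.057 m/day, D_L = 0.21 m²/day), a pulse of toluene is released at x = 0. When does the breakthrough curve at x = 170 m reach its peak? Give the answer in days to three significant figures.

For the 1D instantaneous-source solution, setting ∂C/∂t = 0 at fixed x gives v²t² + 2Dt − x² = 0, so t = (√(D² + v²x²) − D)/v².
√(D² + v²x²) = √(0.21² + 0.057² × 170²) = 9.692; v² = 0.003249.
t = (9.692 − 0.21)/0.003249 = 2920 days (vs. the pure-advection estimate x/v = 2980 d).

2920 days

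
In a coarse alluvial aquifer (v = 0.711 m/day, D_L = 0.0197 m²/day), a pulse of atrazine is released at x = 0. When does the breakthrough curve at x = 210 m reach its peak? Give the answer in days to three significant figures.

For the 1D instantaneous-source solution, setting ∂C/∂t = 0 at fixed x gives v²t² + 2Dt − x² = 0, so t = (√(D² + v²x²) − D)/v².
√(D² + v²x²) = √(0.0197² + 0.711² × 210²) = 149.3; v² = 0.505521.
t = (149.3 − 0.0197)/0.505521 = 295 days (vs. the pure-advection estimate x/v = 295 d).

295 days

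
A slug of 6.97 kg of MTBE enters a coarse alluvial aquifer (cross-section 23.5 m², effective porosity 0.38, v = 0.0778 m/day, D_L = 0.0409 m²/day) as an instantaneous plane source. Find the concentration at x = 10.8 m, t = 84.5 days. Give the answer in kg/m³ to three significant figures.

0.0325 kg/m³

For an instantaneous plane source, C(x,t) = M/(n_e·A·√(4πDt)) · exp(−(x−vt)²/(4Dt)), with n_e·A the pore (flow) area.
Plume center vt = 0.0778 × 84.5 = 6.5741 m, so the well at 10.8 m is 4.2259 m downgradient of the peak.
√(4πDt) = 6.590 m, giving peak height M/(n_e·A·√(4πDt)) = 6.97/(0.38 × 23.5 × 6.590) = 0.1184 kg/m³.
(x−vt)²/(4Dt) = (4.2259)²/(4 × 0.0409 × 84.5) = 1.292; exp(−1.292) = 0.2747.
C = 0.1184 × 0.2747 = 0.0325 kg/m³.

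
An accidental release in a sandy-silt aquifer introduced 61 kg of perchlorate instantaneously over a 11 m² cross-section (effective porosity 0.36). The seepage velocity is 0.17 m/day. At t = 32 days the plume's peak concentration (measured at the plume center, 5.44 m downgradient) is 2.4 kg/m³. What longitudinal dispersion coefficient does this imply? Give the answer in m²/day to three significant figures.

0.102 m²/day

At the plume center C_max = M/(n_e·A·√(4πDt)), so D = M²/(4πt·(n_e·A·C_max)²).
n_e·A·C_max = 0.36 × 11 × 2.4 = 9.504 kg/m.
D = 61²/(4π × 32 × 9.504²) = 0.102 m²/day.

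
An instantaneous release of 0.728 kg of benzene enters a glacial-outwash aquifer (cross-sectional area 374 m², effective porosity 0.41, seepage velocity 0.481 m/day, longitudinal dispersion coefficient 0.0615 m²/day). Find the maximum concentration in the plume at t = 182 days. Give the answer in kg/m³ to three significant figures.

0.000400 kg/m³

The peak of an instantaneous 1D plume sits at x = vt; there the Gaussian factor is 1 and C_max = M/(n_e·A·√(4πDt)), where n_e·A is the pore area the mass is dissolved in.
√(4πDt) = √(4π × 0.0615 × 182) = 11.86 m, so C_max = 0.728/(0.41 × 374 × 11.86) = 0.000400 kg/m³.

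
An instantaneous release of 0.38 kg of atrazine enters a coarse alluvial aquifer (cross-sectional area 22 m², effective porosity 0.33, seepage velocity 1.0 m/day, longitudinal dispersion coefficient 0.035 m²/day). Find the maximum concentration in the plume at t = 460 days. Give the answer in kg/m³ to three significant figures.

0.00368 kg/m³

The peak of an instantaneous 1D plume sits at x = vt; there the Gaussian factor is 1 and C_max = M/(n_e·A·√(4πDt)), where n_e·A is the pore area the mass is dissolved in.
√(4πDt) = √(4π × 0.035 × 460) = 14.22 m, so C_max = 0.38/(0.33 × 22 × 14.22) = 0.00368 kg/m³.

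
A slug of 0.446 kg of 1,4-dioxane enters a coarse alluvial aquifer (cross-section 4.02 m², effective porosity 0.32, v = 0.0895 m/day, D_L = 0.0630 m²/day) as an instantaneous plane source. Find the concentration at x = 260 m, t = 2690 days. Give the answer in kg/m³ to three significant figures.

0.00435 kg/m³

For an instantaneous plane source, C(x,t) = M/(n_e·A·√(4πDt)) · exp(−(x−vt)²/(4Dt)), with n_e·A the pore (flow) area.
Plume center vt = 0.0895 × 2690 = 240.755 m, so the well at 260 m is 19.245 m downgradient of the peak.
√(4πDt) = 46.15 m, giving peak height M/(n_e·A·√(4πDt)) = 0.446/(0.32 × 4.02 × 46.15) = 0.007513 kg/m³.
(x−vt)²/(4Dt) = (19.245)²/(4 × 0.0630 × 2690) = 0.5464; exp(−0.5464) = 0.5790.
C = 0.007513 × 0.5790 = 0.00435 kg/m³.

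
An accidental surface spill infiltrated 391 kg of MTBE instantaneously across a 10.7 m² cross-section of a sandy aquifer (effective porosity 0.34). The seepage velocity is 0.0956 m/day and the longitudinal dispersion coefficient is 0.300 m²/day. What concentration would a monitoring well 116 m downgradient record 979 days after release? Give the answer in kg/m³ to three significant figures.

For an instantaneous plane source, C(x,t) = M/(n_e·A·√(4πDt)) · exp(−(x−vt)²/(4Dt)), with n_e·A the pore (flow) area.
Plume center vt = 0.0956 × 979 = 93.5924 m, so the well at 116 m is 22.4076 m downgradient of the peak.
√(4πDt) = 60.75 m, giving peak height M/(n_e·A·√(4πDt)) = 391/(0.34 × 10.7 × 60.75) = 1.769 kg/m³.
(x−vt)²/(4Dt) = (22.4076)²/(4 × 0.300 × 979) = 0.4274; exp(−0.4274) = 0.6522.
C = 1.769 × 0.6522 = 1.15 kg/m³.

1.15 kg/m³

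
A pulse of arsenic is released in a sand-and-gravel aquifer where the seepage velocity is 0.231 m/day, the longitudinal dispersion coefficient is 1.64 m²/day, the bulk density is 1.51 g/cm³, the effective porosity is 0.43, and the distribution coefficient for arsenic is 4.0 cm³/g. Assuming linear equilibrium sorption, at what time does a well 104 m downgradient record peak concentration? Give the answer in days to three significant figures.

Retardation factor R = 1 + ρ_b·K_d/n = 1 + 1.51 × 4.0/0.43 = 15.05.
Sorption retards both mechanisms: v_R = v/R = 0.01535 m/day, D_R = D/R = 0.1090 m²/day.
Peak time from v_R²t² + 2D_R t − x² = 0: t = (√(D_R² + v_R²x²) − D_R)/v_R².
√(D_R² + v_R²x²) = √(0.1090² + 0.01535² × 104²) = 1.600; v_R² = 0.0002356.
t = (1.600 − 0.1090)/0.0002356 = 6330 days.

6330 days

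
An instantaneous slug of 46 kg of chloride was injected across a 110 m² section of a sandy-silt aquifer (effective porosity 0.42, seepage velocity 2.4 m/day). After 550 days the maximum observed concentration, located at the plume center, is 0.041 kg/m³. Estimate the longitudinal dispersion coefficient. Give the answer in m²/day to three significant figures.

At the plume center C_max = M/(n_e·A·√(4πDt)), so D = M²/(4πt·(n_e·A·C_max)²).
n_e·A·C_max = 0.42 × 110 × 0.041 = 1.894 kg/m.
D = 46²/(4π × 550 × 1.894²) = 0.0853 m²/day.

0.0853 m²/day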